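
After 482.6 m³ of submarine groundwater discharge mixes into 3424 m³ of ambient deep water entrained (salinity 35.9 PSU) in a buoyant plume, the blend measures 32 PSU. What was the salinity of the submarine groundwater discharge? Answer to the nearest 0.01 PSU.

4.33 PSU

Salt balance: 3,424×35.9 + 482.6×S = 3,906.6×32
122,921.6 + 482.6·S = 125,011.2
S = (125,011.2 − 122,921.6) / 482.6 = 4.3299 PSU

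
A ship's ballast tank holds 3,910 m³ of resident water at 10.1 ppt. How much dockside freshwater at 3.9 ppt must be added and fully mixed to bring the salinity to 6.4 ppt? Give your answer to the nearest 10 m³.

Salt balance: 3,910×10.1 + V×3.9 = (3,910+V)×6.4
39,491 + 3.9V = 25,024 + 6.4V
14,467 = 2.5V
V = 5,786.8 m³

5790 m³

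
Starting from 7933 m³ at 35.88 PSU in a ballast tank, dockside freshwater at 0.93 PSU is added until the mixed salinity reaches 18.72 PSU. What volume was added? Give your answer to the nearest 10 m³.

7650 m³

Salt balance: 7,933×35.88 + V×0.93 = (7,933+V)×18.72
284,636.04 + 0.93V = 148,505.76 + 18.72V
136,130.28 = 17.79V
V = 7,652.07 m³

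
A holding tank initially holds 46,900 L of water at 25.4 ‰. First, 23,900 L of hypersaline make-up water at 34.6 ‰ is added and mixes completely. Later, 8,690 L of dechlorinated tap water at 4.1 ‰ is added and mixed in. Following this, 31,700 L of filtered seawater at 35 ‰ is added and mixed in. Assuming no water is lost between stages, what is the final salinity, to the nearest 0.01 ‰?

28.45 ‰

Salt balance:
Initial salt = 46,900×25.4 = 1,191,260
After stage 1: salt = 1,191,260 + 23,900×34.6 = 2,018,200; volume = 70,800 L; S = 28.506 ‰
After stage 2: salt = 2,018,200 + 8,690×4.1 = 2,053,829; volume = 79,490 L; S = 25.838 ‰
After stage 3: salt = 2,053,829 + 31,700×35 = 3,163,329; volume = 111,190 L
S = 3,163,329 / 111,190 = 28.4498 ‰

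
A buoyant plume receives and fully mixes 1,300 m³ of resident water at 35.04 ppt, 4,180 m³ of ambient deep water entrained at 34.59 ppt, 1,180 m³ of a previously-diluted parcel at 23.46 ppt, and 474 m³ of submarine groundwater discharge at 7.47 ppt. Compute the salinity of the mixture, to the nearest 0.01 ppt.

Total salt / total volume:
salt = 1,300×35.04 + 4,180×34.59 + 1,180×23.46 + 474×7.47 = 45,552 + 144,586.2 + 27,682.8 + 3,540.78 = 221,361.78
volume = 1,300 + 4,180 + 1,180 + 474 = 7,134 m³
S = 221,361.78 / 7,134 = 31.0291 ppt

31.03 ppt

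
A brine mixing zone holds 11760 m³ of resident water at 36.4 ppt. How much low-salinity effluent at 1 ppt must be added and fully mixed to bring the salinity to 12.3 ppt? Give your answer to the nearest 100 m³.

25100 m³

Salt balance: 11,760×36.4 + V×1 = (11,760+V)×12.3
428,064 + 1V = 144,648 + 12.3V
283,416 = 11.3V
V = 25,081.06 m³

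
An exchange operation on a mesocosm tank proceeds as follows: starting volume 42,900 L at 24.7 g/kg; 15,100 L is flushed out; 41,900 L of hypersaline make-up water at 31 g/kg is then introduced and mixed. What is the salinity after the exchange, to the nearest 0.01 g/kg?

Remaining after removal: 27,800 L at 24.7 g/kg (salt = 686,660)
After addition: salt = 686,660 + 41,900×31 = 1,985,560; volume = 69,700 L
S = 1,985,560 / 69,700 = 28.4872 g/kg

28.49 g/kg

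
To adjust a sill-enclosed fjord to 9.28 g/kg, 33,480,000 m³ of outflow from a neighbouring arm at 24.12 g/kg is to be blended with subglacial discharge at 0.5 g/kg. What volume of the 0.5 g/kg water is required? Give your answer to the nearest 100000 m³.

Salt balance: 33,480,000×24.12 + V×0.5 = (33,480,000+V)×9.28
807,537,600 + 0.5V = 310,694,400 + 9.28V
496,843,200 = 8.78V
V = 56,588,063.78 m³

56600000 m³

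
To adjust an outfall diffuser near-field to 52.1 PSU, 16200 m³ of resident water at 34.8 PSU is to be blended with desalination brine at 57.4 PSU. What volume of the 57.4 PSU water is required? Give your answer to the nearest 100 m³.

52900 m³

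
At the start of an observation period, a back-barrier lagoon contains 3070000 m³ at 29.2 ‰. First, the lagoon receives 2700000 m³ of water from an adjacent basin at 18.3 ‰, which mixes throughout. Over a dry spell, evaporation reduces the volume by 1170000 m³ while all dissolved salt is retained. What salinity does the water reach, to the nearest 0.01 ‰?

After mixing: salt = 3,070,000×29.2 + 2,700,000×18.3 = 139,054,000; volume = 5,770,000 m³
After evaporation: salt unchanged = 139,054,000; volume = 5,770,000 − 1,170,000 = 4,600,000 m³
S = 139,054,000 / 4,600,000 = 30.2291 ‰

30.23 ‰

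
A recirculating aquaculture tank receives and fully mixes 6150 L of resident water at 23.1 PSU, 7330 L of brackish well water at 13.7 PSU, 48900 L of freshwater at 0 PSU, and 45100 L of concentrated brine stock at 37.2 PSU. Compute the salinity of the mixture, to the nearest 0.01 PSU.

17.87 PSU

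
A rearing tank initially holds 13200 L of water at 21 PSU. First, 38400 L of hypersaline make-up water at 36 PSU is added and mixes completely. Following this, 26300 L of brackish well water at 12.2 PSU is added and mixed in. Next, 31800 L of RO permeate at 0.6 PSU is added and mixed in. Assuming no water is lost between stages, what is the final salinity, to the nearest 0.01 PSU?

18.23 PSU

Salt balance:
Initial salt = 13,200×21 = 277,200
After stage 1: salt = 277,200 + 38,400×36 = 1,659,600; volume = 51,600 L; S = 32.163 PSU
After stage 2: salt = 1,659,600 + 26,300×12.2 = 1,980,460; volume = 77,900 L; S = 25.423 PSU
After stage 3: salt = 1,980,460 + 31,800×0.6 = 1,999,540; volume = 109,700 L
S = 1,999,540 / 109,700 = 18.2273 PSU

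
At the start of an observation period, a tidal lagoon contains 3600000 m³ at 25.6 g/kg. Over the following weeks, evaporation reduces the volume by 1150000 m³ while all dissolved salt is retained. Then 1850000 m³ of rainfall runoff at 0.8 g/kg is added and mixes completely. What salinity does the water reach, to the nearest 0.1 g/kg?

21.8 g/kg

After evaporation: salt = 3,600,000×25.6 = 92,160,000; volume = 3,600,000 − 1,150,000 = 2,450,000 m³
After mixing: salt = 92,160,000 + 1,850,000×0.8 = 93,640,000; volume = 2,450,000 + 1,850,000 = 4,300,000 m³
S = 93,640,000 / 4,300,000 = 21.7767 g/kg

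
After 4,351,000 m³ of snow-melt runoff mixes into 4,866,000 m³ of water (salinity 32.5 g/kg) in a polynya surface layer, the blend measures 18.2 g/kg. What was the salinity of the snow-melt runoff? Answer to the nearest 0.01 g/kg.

2.21 g/kg

Salt balance: 4,866,000×32.5 + 4,351,000×S = 9,217,000×18.2
158,145,000 + 4,351,000·S = 167,749,400
S = (167,749,400 − 158,145,000) / 4,351,000 = 2.2074 g/kg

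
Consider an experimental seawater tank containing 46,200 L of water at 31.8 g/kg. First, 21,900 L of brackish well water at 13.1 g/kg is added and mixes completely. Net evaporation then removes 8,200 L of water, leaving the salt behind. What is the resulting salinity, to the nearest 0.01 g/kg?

29.32 g/kg

After mixing: salt = 46,200×31.8 + 21,900×13.1 = 1,756,050; volume = 68,100 L
After evaporation: salt unchanged = 1,756,050; volume = 68,100 − 8,200 = 59,900 L
S = 1,756,050 / 59,900 = 29.3164 g/kg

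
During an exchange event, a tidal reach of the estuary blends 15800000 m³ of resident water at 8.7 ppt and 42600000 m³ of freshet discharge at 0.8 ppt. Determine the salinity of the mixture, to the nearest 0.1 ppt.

Salt balance:
salt = 15,800,000×8.7 + 42,600,000×0.8 = 137,460,000 + 34,080,000 = 171,540,000
volume = 15,800,000 + 42,600,000 = 58,400,000 m³
S = 171,540,000 / 58,400,000 = 2.937 ppt

2.9 ppt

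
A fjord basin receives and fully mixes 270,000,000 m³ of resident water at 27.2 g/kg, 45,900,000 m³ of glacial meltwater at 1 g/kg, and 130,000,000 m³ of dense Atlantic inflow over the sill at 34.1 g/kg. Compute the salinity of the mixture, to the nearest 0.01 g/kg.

Total salt / total volume:
salt = 270,000,000×27.2 + 45,900,000×1 + 130,000,000×34.1 = 7,344,000,000 + 45,900,000 + 4,433,000,000 = 11,822,900,000
volume = 270,000,000 + 45,900,000 + 130,000,000 = 445,900,000 m³
S = 11,822,900,000 / 445,900,000 = 26.5147 g/kg

26.51 g/kg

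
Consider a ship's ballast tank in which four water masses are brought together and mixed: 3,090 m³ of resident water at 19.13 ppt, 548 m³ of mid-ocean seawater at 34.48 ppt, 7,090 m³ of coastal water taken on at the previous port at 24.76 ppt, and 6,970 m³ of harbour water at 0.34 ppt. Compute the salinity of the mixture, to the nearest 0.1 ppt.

14.5 ppt

By conservation of dissolved salt,
salt = 3,090×19.13 + 548×34.48 + 7,090×24.76 + 6,970×0.34 = 59,111.7 + 18,895.04 + 175,548.4 + 2,369.8 = 255,924.94
volume = 3,090 + 548 + 7,090 + 6,970 = 17,698 m³
S = 255,924.94 / 17,698 = 14.461 ppt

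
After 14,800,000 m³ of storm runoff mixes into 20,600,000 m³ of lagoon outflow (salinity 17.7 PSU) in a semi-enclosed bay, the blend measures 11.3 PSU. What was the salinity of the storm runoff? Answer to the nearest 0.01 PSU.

2.39 PSU

Salt balance: 20,600,000×17.7 + 14,800,000×S = 35,400,000×11.3
364,620,000 + 14,800,000·S = 400,020,000
S = (400,020,000 − 364,620,000) / 14,800,000 = 2.3919 PSU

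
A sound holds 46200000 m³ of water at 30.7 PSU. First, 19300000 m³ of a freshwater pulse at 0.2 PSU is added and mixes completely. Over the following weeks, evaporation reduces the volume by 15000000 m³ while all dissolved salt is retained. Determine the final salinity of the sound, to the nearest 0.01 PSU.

After mixing: salt = 46,200,000×30.7 + 19,300,000×0.2 = 1,422,200,000; volume = 65,500,000 m³
After evaporation: salt unchanged = 1,422,200,000; volume = 65,500,000 − 15,000,000 = 50,500,000 m³
S = 1,422,200,000 / 50,500,000 = 28.1624 PSU

28.16 PSU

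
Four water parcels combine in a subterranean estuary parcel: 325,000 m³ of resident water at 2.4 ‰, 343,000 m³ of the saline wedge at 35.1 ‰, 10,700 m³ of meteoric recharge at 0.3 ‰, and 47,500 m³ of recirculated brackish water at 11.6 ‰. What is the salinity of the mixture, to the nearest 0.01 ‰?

18.42 ‰

Weighted by volume,
salt = 325,000×2.4 + 343,000×35.1 + 10,700×0.3 + 47,500×11.6 = 780,000 + 12,039,300 + 3,210 + 551,000 = 13,373,510
volume = 325,000 + 343,000 + 10,700 + 47,500 = 726,200 m³
S = 13,373,510 / 726,200 = 18.4157 ‰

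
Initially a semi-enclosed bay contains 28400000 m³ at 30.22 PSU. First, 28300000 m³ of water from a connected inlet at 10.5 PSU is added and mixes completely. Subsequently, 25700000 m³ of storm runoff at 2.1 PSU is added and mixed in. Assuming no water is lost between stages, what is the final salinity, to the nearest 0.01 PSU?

14.68 PSU

Conserving salt mass:
Initial salt = 28,400,000×30.22 = 858,248,000
After stage 1: salt = 858,248,000 + 28,300,000×10.5 = 1,155,398,000; volume = 56,700,000 m³; S = 20.377 PSU
After stage 2: salt = 1,155,398,000 + 25,700,000×2.1 = 1,209,368,000; volume = 82,400,000 m³
S = 1,209,368,000 / 82,400,000 = 14.6768 PSU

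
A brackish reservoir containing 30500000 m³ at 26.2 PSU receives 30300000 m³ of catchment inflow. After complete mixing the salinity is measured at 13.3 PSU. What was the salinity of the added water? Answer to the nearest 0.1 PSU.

Salt balance: 30,500,000×26.2 + 30,300,000×S = 60,800,000×13.3
799,100,000 + 30,300,000·S = 808,640,000
S = (808,640,000 − 799,100,000) / 30,300,000 = 0.3149 PSU

0.3 PSU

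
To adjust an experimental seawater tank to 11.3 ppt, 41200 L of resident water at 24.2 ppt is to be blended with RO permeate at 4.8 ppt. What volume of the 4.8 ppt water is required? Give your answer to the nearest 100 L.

Salt balance: 41,200×24.2 + V×4.8 = (41,200+V)×11.3
997,040 + 4.8V = 465,560 + 11.3V
531,480 = 6.5V
V = 81,766.15 L

81800 L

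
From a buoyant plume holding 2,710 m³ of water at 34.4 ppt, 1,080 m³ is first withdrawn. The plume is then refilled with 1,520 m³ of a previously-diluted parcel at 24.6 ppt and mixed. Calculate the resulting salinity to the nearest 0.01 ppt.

29.67 ppt

Remaining after removal: 1,630 m³ at 34.4 ppt (salt = 56,072)
After addition: salt = 56,072 + 1,520×24.6 = 93,464; volume = 3,150 m³
S = 93,464 / 3,150 = 29.6711 ppt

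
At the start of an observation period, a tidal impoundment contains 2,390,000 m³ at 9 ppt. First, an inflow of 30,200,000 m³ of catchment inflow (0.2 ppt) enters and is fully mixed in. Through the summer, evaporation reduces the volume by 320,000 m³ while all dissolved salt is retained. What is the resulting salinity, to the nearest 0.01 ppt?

0.85 ppt

After mixing: salt = 2,390,000×9 + 30,200,000×0.2 = 27,550,000; volume = 32,590,000 m³
After evaporation: salt unchanged = 27,550,000; volume = 32,590,000 − 320,000 = 32,270,000 m³
S = 27,550,000 / 32,270,000 = 0.8537 ppt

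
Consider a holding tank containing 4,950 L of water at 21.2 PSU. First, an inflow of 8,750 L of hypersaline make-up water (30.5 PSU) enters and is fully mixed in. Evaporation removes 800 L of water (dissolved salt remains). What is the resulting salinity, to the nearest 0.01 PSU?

28.82 PSU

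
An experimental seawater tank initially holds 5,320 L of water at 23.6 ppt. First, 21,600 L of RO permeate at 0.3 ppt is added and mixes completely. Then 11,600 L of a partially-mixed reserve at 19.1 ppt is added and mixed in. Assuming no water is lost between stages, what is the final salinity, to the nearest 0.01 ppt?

9.18 ppt

By conservation of dissolved salt,
Initial salt = 5,320×23.6 = 125,552
After stage 1: salt = 125,552 + 21,600×0.3 = 132,032; volume = 26,920 L; S = 4.905 ppt
After stage 2: salt = 132,032 + 11,600×19.1 = 353,592; volume = 38,520 L
S = 353,592 / 38,520 = 9.1794 ppt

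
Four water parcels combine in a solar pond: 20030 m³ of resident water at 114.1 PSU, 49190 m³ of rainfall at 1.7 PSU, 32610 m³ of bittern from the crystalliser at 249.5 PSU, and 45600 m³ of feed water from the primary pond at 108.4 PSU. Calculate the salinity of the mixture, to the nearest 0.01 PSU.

By conservation of dissolved salt,
salt = 20,030×114.1 + 49,190×1.7 + 32,610×249.5 + 45,600×108.4 = 2,285,423 + 83,623 + 8,136,195 + 4,943,040 = 15,448,281
volume = 20,030 + 49,190 + 32,610 + 45,600 = 147,430 m³
S = 15,448,281 / 147,430 = 104.7838 PSU

104.78 PSU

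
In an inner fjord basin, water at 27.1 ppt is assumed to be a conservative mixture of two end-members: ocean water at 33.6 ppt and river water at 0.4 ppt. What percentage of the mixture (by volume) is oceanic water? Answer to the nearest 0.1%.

Let g be the oceanic fraction. Salt balance per unit volume:
g×33.6 + (1−g)×0.4 = 27.1
g = (27.1 − 0.4) / (33.6 − 0.4) = 26.7/33.2 = 0.8042

80.4%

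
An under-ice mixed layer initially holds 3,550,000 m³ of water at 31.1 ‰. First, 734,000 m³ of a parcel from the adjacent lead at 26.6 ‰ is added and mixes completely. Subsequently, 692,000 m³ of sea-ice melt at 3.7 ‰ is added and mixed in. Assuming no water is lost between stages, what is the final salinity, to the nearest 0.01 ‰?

26.63 ‰

Total salt / total volume:
Initial salt = 3,550,000×31.1 = 110,405,000
After stage 1: salt = 110,405,000 + 734,000×26.6 = 129,929,400; volume = 4,284,000 m³; S = 30.329 ‰
After stage 2: salt = 129,929,400 + 692,000×3.7 = 132,489,800; volume = 4,976,000 m³
S = 132,489,800 / 4,976,000 = 26.6258 ‰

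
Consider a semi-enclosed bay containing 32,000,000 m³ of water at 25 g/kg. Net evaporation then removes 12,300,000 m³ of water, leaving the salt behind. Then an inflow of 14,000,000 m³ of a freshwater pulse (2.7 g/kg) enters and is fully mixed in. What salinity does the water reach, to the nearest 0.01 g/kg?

After evaporation: salt = 32,000,000×25 = 800,000,000; volume = 32,000,000 − 12,300,000 = 19,700,000 m³
After mixing: salt = 800,000,000 + 14,000,000×2.7 = 837,800,000; volume = 19,700,000 + 14,000,000 = 33,700,000 m³
S = 837,800,000 / 33,700,000 = 24.8605 g/kg

24.86 g/kg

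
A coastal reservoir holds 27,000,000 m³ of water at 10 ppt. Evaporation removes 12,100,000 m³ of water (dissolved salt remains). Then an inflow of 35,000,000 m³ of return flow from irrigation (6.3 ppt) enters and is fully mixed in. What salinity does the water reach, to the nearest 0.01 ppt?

After evaporation: salt = 27,000,000×10 = 270,000,000; volume = 27,000,000 − 12,100,000 = 14,900,000 m³
After mixing: salt = 270,000,000 + 35,000,000×6.3 = 490,500,000; volume = 14,900,000 + 35,000,000 = 49,900,000 m³
S = 490,500,000 / 49,900,000 = 9.8297 ppt

9.83 ppt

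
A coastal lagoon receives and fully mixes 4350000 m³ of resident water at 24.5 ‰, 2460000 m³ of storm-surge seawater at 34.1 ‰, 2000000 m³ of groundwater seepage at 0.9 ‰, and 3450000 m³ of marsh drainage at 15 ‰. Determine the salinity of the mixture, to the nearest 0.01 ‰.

Salt balance:
salt = 4,350,000×24.5 + 2,460,000×34.1 + 2,000,000×0.9 + 3,450,000×15 = 106,575,000 + 83,886,000 + 1,800,000 + 51,750,000 = 244,011,000
volume = 4,350,000 + 2,460,000 + 2,000,000 + 3,450,000 = 12,260,000 m³
S = 244,011,000 / 12,260,000 = 19.903 ‰

19.90 ‰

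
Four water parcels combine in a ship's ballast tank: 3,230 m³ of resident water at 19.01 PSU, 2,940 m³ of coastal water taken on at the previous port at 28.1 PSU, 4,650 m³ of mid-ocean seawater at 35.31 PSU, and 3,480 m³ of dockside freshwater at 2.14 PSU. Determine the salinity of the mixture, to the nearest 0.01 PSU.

Mass of salt is conserved:
salt = 3,230×19.01 + 2,940×28.1 + 4,650×35.31 + 3,480×2.14 = 61,402.3 + 82,614 + 164,191.5 + 7,447.2 = 315,655
volume = 3,230 + 2,940 + 4,650 + 3,480 = 14,300 m³
S = 315,655 / 14,300 = 22.0738 PSU

22.07 PSU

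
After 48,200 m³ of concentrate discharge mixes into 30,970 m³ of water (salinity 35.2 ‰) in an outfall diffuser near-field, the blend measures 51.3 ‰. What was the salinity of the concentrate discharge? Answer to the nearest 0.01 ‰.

Salt balance: 30,970×35.2 + 48,200×S = 79,170×51.3
1,090,144 + 48,200·S = 4,061,421
S = (4,061,421 − 1,090,144) / 48,200 = 61.6448 ‰

61.64 ‰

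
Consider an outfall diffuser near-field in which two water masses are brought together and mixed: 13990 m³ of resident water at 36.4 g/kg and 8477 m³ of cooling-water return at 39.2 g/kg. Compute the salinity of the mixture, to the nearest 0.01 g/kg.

Mass of salt is conserved:
salt = 13,990×36.4 + 8,477×39.2 = 509,236 + 332,298.4 = 841,534.4
volume = 13,990 + 8,477 = 22,467 m³
S = 841,534.4 / 22,467 = 37.4565 g/kg

37.46 g/kg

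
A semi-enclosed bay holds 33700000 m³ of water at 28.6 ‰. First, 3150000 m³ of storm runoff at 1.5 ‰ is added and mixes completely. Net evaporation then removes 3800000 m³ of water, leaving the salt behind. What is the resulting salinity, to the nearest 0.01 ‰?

29.31 ‰

After mixing: salt = 33,700,000×28.6 + 3,150,000×1.5 = 968,545,000; volume = 36,850,000 m³
After evaporation: salt unchanged = 968,545,000; volume = 36,850,000 − 3,800,000 = 33,050,000 m³
S = 968,545,000 / 33,050,000 = 29.3054 ‰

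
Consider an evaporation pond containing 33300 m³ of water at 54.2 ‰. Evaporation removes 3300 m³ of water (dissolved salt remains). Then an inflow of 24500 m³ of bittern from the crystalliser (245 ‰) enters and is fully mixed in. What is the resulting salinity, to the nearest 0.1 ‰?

143.3 ‰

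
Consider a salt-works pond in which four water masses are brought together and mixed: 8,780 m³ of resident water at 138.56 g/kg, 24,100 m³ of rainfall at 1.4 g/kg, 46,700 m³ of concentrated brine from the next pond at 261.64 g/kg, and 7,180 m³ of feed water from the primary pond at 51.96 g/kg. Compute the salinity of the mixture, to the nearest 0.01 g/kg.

Total salt / total volume:
salt = 8,780×138.56 + 24,100×1.4 + 46,700×261.64 + 7,180×51.96 = 1,216,556.8 + 33,740 + 12,218,588 + 373,072.8 = 13,841,957.6
volume = 8,780 + 24,100 + 46,700 + 7,180 = 86,760 m³
S = 13,841,957.6 / 86,760 = 159.5431 g/kg

159.54 g/kg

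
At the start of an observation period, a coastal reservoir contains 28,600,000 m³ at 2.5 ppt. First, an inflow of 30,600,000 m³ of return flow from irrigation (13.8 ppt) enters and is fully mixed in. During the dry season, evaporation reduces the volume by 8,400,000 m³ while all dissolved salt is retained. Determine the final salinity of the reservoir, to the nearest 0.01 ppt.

9.72 ppt

After mixing: salt = 28,600,000×2.5 + 30,600,000×13.8 = 493,780,000; volume = 59,200,000 m³
After evaporation: salt unchanged = 493,780,000; volume = 59,200,000 − 8,400,000 = 50,800,000 m³
S = 493,780,000 / 50,800,000 = 9.7201 ppt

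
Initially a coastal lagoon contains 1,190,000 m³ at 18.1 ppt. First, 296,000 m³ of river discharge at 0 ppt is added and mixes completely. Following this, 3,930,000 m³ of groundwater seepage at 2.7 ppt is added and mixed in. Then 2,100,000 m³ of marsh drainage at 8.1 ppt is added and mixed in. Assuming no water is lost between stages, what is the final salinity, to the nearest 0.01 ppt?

Total salt / total volume:
Initial salt = 1,190,000×18.1 = 21,539,000
After stage 1: salt = 21,539,000 + 296,000×0 = 21,539,000; volume = 1,486,000 m³; S = 14.495 ppt
After stage 2: salt = 21,539,000 + 3,930,000×2.7 = 32,150,000; volume = 5,416,000 m³; S = 5.936 ppt
After stage 3: salt = 32,150,000 + 2,100,000×8.1 = 49,160,000; volume = 7,516,000 m³
S = 49,160,000 / 7,516,000 = 6.5407 ppt

6.54 ppt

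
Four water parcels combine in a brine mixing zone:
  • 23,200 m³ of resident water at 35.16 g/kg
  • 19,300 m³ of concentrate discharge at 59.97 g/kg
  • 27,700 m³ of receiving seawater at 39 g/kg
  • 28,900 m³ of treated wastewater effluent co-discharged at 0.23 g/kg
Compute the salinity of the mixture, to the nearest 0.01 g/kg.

30.88 g/kg

Salt balance:
salt = 23,200×35.16 + 19,300×59.97 + 27,700×39 + 28,900×0.23 = 815,712 + 1,157,421 + 1,080,300 + 6,647 = 3,060,080
volume = 23,200 + 19,300 + 27,700 + 28,900 = 99,100 m³
S = 3,060,080 / 99,100 = 30.8787 g/kg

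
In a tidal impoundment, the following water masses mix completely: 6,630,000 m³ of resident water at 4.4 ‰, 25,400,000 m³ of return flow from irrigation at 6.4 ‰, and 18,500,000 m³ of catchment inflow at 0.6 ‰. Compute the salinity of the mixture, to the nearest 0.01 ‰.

4.01 ‰

Mass of salt is conserved:
salt = 6,630,000×4.4 + 25,400,000×6.4 + 18,500,000×0.6 = 29,172,000 + 162,560,000 + 11,100,000 = 202,832,000
volume = 6,630,000 + 25,400,000 + 18,500,000 = 50,530,000 m³
S = 202,832,000 / 50,530,000 = 4.0141 ‰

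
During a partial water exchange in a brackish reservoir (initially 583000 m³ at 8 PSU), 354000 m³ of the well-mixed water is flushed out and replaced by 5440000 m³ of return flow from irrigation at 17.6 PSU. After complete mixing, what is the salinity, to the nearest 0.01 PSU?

Remaining after removal: 229,000 m³ at 8 PSU (salt = 1,832,000)
After addition: salt = 1,832,000 + 5,440,000×17.6 = 97,576,000; volume = 5,669,000 m³
S = 97,576,000 / 5,669,000 = 17.2122 PSU

17.21 PSU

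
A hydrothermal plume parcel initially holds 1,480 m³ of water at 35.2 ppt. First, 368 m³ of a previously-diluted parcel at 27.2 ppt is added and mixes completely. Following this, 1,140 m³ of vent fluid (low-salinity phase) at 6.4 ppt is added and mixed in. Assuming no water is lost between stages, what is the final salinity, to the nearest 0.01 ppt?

By conservation of dissolved salt,
Initial salt = 1,480×35.2 = 52,096
After stage 1: salt = 52,096 + 368×27.2 = 62,105.6; volume = 1,848 m³; S = 33.607 ppt
After stage 2: salt = 62,105.6 + 1,140×6.4 = 69,401.6; volume = 2,988 m³
S = 69,401.6 / 2,988 = 23.2268 ppt

23.23 ppt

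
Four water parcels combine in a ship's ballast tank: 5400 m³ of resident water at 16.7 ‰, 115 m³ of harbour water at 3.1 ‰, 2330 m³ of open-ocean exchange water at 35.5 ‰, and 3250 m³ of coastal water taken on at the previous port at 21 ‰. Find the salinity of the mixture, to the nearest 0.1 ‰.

21.8 ‰

Conserving salt mass:
salt = 5,400×16.7 + 115×3.1 + 2,330×35.5 + 3,250×21 = 90,180 + 356.5 + 82,715 + 68,250 = 241,501.5
volume = 5,400 + 115 + 2,330 + 3,250 = 11,095 m³
S = 241,501.5 / 11,095 = 21.767 ‰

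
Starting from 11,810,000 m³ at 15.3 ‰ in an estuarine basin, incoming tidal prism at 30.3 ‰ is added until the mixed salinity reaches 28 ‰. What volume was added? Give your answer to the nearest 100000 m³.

65200000 m³

Salt balance: 11,810,000×15.3 + V×30.3 = (11,810,000+V)×28
180,693,000 + 30.3V = 330,680,000 + 28V
149,987,000 = 2.3V
V = 65,211,739.13 m³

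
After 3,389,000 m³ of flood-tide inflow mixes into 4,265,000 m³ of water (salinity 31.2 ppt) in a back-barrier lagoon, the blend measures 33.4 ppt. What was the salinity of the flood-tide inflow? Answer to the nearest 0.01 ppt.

36.17 ppt

Salt balance: 4,265,000×31.2 + 3,389,000×S = 7,654,000×33.4
133,068,000 + 3,389,000·S = 255,643,600
S = (255,643,600 − 133,068,000) / 3,389,000 = 36.1687 ppt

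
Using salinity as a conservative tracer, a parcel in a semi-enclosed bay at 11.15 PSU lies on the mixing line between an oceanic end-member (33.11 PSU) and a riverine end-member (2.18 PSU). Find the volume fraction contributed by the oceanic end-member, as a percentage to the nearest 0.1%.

29.0%

Let g be the oceanic fraction. Salt balance per unit volume:
g×33.11 + (1−g)×2.18 = 11.15
g = (11.15 − 2.18) / (33.11 − 2.18) = 8.97/30.93 = 0.29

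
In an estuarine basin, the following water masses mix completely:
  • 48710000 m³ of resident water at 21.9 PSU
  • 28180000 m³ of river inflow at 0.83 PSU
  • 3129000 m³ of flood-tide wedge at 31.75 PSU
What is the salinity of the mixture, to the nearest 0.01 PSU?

Salt balance:
salt = 48,710,000×21.9 + 28,180,000×0.83 + 3,129,000×31.75 = 1,066,749,000 + 23,389,400 + 99,345,750 = 1,189,484,150
volume = 48,710,000 + 28,180,000 + 3,129,000 = 80,019,000 m³
S = 1,189,484,150 / 80,019,000 = 14.865 PSU

14.87 PSU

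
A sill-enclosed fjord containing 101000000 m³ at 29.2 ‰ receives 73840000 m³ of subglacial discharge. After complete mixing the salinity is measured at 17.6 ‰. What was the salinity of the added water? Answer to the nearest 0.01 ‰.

Salt balance: 101,000,000×29.2 + 73,840,000×S = 174,840,000×17.6
2,949,200,000 + 73,840,000·S = 3,077,184,000
S = (3,077,184,000 − 2,949,200,000) / 73,840,000 = 1.7333 ‰

1.73 ‰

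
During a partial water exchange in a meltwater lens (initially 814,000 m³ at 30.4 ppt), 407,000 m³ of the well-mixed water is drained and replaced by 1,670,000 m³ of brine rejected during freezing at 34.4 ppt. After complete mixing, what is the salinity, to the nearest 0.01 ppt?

33.62 ppt

Remaining after removal: 407,000 m³ at 30.4 ppt (salt = 12,372,800)
After addition: salt = 12,372,800 + 1,670,000×34.4 = 69,820,800; volume = 2,077,000 m³
S = 69,820,800 / 2,077,000 = 33.6162 ppt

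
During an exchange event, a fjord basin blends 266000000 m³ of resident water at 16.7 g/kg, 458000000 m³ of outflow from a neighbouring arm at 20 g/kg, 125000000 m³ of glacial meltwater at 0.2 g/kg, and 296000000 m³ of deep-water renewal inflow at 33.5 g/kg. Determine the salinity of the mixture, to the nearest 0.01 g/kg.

20.56 g/kg

Conserving salt mass:
salt = 266,000,000×16.7 + 458,000,000×20 + 125,000,000×0.2 + 296,000,000×33.5 = 4,442,200,000 + 9,160,000,000 + 25,000,000 + 9,916,000,000 = 23,543,200,000
volume = 266,000,000 + 458,000,000 + 125,000,000 + 296,000,000 = 1,145,000,000 m³
S = 23,543,200,000 / 1,145,000,000 = 20.5617 g/kg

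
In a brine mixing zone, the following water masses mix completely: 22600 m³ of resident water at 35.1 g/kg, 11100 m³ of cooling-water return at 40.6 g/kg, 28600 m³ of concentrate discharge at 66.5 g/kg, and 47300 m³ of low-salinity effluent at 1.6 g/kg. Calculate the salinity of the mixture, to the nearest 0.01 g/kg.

29.39 g/kg

Salt balance:
salt = 22,600×35.1 + 11,100×40.6 + 28,600×66.5 + 47,300×1.6 = 793,260 + 450,660 + 1,901,900 + 75,680 = 3,221,500
volume = 22,600 + 11,100 + 28,600 + 47,300 = 109,600 m³
S = 3,221,500 / 109,600 = 29.3932 g/kg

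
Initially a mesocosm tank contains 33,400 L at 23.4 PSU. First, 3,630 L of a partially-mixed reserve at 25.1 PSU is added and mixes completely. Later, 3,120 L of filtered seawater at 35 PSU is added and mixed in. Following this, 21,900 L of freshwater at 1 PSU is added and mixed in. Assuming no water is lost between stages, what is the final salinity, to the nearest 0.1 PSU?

Weighted by volume,
Initial salt = 33,400×23.4 = 781,560
After stage 1: salt = 781,560 + 3,630×25.1 = 872,673; volume = 37,030 L; S = 23.567 PSU
After stage 2: salt = 872,673 + 3,120×35 = 981,873; volume = 40,150 L; S = 24.455 PSU
After stage 3: salt = 981,873 + 21,900×1 = 1,003,773; volume = 62,050 L
S = 1,003,773 / 62,050 = 16.1768 PSU

16.2 PSU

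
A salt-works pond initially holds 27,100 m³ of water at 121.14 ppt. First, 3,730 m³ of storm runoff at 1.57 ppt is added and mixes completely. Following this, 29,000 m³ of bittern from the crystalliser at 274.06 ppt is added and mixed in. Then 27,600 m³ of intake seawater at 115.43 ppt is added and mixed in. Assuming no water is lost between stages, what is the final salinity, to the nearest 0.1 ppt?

165.0 ppt

Mass of salt is conserved:
Initial salt = 27,100×121.14 = 3,282,894
After stage 1: salt = 3,282,894 + 3,730×1.57 = 3,288,750.1; volume = 30,830 m³; S = 106.674 ppt
After stage 2: salt = 3,288,750.1 + 29,000×274.06 = 11,236,490.1; volume = 59,830 m³; S = 187.807 ppt
After stage 3: salt = 11,236,490.1 + 27,600×115.43 = 14,422,358.1; volume = 87,430 m³
S = 14,422,358.1 / 87,430 = 164.9589 ppt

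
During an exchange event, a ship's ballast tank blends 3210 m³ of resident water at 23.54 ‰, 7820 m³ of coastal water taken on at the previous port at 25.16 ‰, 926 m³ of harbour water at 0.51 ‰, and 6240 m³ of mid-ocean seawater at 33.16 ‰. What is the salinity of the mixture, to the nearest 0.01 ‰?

26.36 ‰

Weighted by volume,
salt = 3,210×23.54 + 7,820×25.16 + 926×0.51 + 6,240×33.16 = 75,563.4 + 196,751.2 + 472.26 + 206,918.4 = 479,705.26
volume = 3,210 + 7,820 + 926 + 6,240 = 18,196 m³
S = 479,705.26 / 18,196 = 26.3632 ‰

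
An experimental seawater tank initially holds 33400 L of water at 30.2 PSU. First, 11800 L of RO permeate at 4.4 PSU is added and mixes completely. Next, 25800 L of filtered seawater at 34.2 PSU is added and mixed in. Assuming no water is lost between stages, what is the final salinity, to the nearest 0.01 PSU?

27.37 PSU

Salt balance:
Initial salt = 33,400×30.2 = 1,008,680
After stage 1: salt = 1,008,680 + 11,800×4.4 = 1,060,600; volume = 45,200 L; S = 23.465 PSU
After stage 2: salt = 1,060,600 + 25,800×34.2 = 1,942,960; volume = 71,000 L
S = 1,942,960 / 71,000 = 27.3656 PSU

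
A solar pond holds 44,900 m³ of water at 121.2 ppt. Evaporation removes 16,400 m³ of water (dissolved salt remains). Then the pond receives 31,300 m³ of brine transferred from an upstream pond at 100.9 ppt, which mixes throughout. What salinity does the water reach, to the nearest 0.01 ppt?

After evaporation: salt = 44,900×121.2 = 5,441,880; volume = 44,900 − 16,400 = 28,500 m³
After mixing: salt = 5,441,880 + 31,300×100.9 = 8,600,050; volume = 28,500 + 31,300 = 59,800 m³
S = 8,600,050 / 59,800 = 143.8135 ppt

143.81 ppt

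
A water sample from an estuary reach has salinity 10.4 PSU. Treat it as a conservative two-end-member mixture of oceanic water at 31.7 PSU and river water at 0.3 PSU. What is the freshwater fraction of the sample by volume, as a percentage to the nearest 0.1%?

67.8%

Let f be the freshwater fraction. Salt balance per unit volume:
f×0.3 + (1−f)×31.7 = 10.4
f = (31.7 − 10.4) / (31.7 − 0.3) = 21.3/31.4 = 0.6783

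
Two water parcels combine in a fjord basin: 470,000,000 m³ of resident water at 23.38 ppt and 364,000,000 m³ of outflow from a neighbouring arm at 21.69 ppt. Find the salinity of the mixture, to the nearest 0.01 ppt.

22.64 ppt

By conservation of dissolved salt,
salt = 470,000,000×23.38 + 364,000,000×21.69 = 10,988,600,000 + 7,895,160,000 = 18,883,760,000
volume = 470,000,000 + 364,000,000 = 834,000,000 m³
S = 18,883,760,000 / 834,000,000 = 22.6424 ppt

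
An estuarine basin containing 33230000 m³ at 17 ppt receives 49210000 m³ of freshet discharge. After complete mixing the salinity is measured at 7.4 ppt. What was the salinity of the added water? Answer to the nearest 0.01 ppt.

0.92 ppt

Salt balance: 33,230,000×17 + 49,210,000×S = 82,440,000×7.4
564,910,000 + 49,210,000·S = 610,056,000
S = (610,056,000 − 564,910,000) / 49,210,000 = 0.9174 ppt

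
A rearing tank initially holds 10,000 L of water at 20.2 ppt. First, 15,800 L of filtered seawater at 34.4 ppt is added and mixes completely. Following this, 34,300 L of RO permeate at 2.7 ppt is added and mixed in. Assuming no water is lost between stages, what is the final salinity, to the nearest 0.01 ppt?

13.95 ppt

Mass of salt is conserved:
Initial salt = 10,000×20.2 = 202,000
After stage 1: salt = 202,000 + 15,800×34.4 = 745,520; volume = 25,800 L; S = 28.896 ppt
After stage 2: salt = 745,520 + 34,300×2.7 = 838,130; volume = 60,100 L
S = 838,130 / 60,100 = 13.9456 ppt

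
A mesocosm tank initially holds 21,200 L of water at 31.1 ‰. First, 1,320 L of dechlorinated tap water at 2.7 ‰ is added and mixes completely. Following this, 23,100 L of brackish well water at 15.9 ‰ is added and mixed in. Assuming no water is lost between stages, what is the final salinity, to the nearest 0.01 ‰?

By conservation of dissolved salt,
Initial salt = 21,200×31.1 = 659,320
After stage 1: salt = 659,320 + 1,320×2.7 = 662,884; volume = 22,520 L; S = 29.435 ‰
After stage 2: salt = 662,884 + 23,100×15.9 = 1,030,174; volume = 45,620 L
S = 1,030,174 / 45,620 = 22.5816 ‰

22.58 ‰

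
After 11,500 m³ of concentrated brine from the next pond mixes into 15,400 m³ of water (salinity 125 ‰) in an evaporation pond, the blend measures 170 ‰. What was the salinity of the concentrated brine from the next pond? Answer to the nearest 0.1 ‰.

Salt balance: 15,400×125 + 11,500×S = 26,900×170
1,925,000 + 11,500·S = 4,573,000
S = (4,573,000 − 1,925,000) / 11,500 = 230.2609 ‰

230.3 ‰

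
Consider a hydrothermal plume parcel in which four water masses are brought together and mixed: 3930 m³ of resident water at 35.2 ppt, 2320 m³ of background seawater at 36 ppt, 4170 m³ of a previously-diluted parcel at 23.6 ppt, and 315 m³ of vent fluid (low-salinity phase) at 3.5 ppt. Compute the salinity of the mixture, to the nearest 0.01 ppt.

Total salt / total volume:
salt = 3,930×35.2 + 2,320×36 + 4,170×23.6 + 315×3.5 = 138,336 + 83,520 + 98,412 + 1,102.5 = 321,370.5
volume = 3,930 + 2,320 + 4,170 + 315 = 10,735 m³
S = 321,370.5 / 10,735 = 29.9367 ppt

29.94 ppt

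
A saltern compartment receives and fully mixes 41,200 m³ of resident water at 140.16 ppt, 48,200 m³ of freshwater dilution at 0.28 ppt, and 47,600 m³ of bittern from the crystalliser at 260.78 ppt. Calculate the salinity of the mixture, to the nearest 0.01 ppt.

By conservation of dissolved salt,
salt = 41,200×140.16 + 48,200×0.28 + 47,600×260.78 = 5,774,592 + 13,496 + 12,413,128 = 18,201,216
volume = 41,200 + 48,200 + 47,600 = 137,000 m³
S = 18,201,216 / 137,000 = 132.8556 ppt

132.86 ppt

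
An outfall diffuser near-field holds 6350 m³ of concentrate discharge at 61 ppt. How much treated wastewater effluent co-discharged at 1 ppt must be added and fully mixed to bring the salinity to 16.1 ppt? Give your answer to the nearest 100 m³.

18900 m³

Salt balance: 6,350×61 + V×1 = (6,350+V)×16.1
387,350 + 1V = 102,235 + 16.1V
285,115 = 15.1V
V = 18,881.79 m³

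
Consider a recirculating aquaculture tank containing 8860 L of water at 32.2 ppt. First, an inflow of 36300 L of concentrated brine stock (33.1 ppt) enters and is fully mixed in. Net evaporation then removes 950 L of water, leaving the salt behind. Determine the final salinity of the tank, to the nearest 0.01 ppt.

After mixing: salt = 8,860×32.2 + 36,300×33.1 = 1,486,822; volume = 45,160 L
After evaporation: salt unchanged = 1,486,822; volume = 45,160 − 950 = 44,210 L
S = 1,486,822 / 44,210 = 33.6309 ppt

33.63 ppt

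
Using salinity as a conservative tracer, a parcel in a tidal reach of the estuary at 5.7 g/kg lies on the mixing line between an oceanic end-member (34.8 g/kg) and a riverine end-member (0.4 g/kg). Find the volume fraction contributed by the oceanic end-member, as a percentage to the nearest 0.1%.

Let g be the oceanic fraction. Salt balance per unit volume:
g×34.8 + (1−g)×0.4 = 5.7
g = (5.7 − 0.4) / (34.8 − 0.4) = 5.3/34.4 = 0.1541

15.4%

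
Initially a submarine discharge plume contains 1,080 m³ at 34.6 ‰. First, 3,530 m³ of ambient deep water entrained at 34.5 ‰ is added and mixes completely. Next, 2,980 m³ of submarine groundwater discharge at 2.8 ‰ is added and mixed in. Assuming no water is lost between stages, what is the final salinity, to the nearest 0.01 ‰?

22.07 ‰

Conserving salt mass:
Initial salt = 1,080×34.6 = 37,368
After stage 1: salt = 37,368 + 3,530×34.5 = 159,153; volume = 4,610 m³; S = 34.523 ‰
After stage 2: salt = 159,153 + 2,980×2.8 = 167,497; volume = 7,590 m³
S = 167,497 / 7,590 = 22.0681 ‰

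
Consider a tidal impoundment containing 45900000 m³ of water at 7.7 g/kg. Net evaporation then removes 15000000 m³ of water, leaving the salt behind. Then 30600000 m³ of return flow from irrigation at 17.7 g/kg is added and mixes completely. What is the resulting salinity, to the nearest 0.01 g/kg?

After evaporation: salt = 45,900,000×7.7 = 353,430,000; volume = 45,900,000 − 15,000,000 = 30,900,000 m³
After mixing: salt = 353,430,000 + 30,600,000×17.7 = 895,050,000; volume = 30,900,000 + 30,600,000 = 61,500,000 m³
S = 895,050,000 / 61,500,000 = 14.5537 g/kg

14.55 g/kg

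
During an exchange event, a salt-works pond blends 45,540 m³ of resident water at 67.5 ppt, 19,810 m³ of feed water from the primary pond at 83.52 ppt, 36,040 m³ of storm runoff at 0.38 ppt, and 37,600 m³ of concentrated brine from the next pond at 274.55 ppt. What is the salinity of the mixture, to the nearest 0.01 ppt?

108.39 ppt

Weighted by volume,
salt = 45,540×67.5 + 19,810×83.52 + 36,040×0.38 + 37,600×274.55 = 3,073,950 + 1,654,531.2 + 13,695.2 + 10,323,080 = 15,065,256.4
volume = 45,540 + 19,810 + 36,040 + 37,600 = 138,990 m³
S = 15,065,256.4 / 138,990 = 108.3909 ppt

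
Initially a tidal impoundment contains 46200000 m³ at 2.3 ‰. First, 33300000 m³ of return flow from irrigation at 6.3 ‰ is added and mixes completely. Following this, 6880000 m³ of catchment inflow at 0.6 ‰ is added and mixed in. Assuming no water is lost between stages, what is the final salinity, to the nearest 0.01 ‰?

3.71 ‰

Mass of salt is conserved:
Initial salt = 46,200,000×2.3 = 106,260,000
After stage 1: salt = 106,260,000 + 33,300,000×6.3 = 316,050,000; volume = 79,500,000 m³; S = 3.975 ‰
After stage 2: salt = 316,050,000 + 6,880,000×0.6 = 320,178,000; volume = 86,380,000 m³
S = 320,178,000 / 86,380,000 = 3.7066 ‰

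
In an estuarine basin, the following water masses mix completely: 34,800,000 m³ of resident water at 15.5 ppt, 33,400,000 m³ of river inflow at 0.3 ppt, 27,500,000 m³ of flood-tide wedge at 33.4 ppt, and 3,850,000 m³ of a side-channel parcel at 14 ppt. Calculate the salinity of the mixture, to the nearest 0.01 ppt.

15.29 ppt

Salt balance:
salt = 34,800,000×15.5 + 33,400,000×0.3 + 27,500,000×33.4 + 3,850,000×14 = 539,400,000 + 10,020,000 + 918,500,000 + 53,900,000 = 1,521,820,000
volume = 34,800,000 + 33,400,000 + 27,500,000 + 3,850,000 = 99,550,000 m³
S = 1,521,820,000 / 99,550,000 = 15.287 ppt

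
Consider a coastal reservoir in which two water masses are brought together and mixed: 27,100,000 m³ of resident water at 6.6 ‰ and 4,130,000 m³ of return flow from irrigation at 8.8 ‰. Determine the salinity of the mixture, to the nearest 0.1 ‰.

6.9 ‰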